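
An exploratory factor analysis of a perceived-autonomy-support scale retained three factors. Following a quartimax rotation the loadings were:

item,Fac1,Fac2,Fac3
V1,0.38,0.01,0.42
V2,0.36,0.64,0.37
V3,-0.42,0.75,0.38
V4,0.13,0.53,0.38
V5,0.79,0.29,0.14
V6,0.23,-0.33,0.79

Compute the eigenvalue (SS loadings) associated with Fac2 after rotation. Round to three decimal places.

1.446

SS loadings for Fac2 = 0.01² + 0.64² + 0.75² + 0.53² + 0.29² + (-0.33)² = 0.0001 + 0.4096 + 0.5625 + 0.2809 + 0.0841 + 0.1089 = 1.4461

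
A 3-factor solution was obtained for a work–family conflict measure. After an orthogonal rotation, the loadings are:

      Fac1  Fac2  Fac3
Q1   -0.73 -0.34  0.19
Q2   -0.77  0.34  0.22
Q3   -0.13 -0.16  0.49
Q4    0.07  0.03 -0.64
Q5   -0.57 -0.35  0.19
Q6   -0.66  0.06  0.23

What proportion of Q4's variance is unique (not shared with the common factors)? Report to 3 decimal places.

h² = 0.07² + 0.03² + (-0.64)² = 0.0049 + 0.0009 + 0.4096 = 0.4154
Uniqueness u² = 1 − h² = 1 − 0.4154 = 0.5846

0.585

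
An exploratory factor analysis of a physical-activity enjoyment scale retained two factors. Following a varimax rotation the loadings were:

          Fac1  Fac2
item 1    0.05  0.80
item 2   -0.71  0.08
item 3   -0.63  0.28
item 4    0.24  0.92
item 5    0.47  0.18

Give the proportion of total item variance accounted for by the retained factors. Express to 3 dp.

SS loadings by factor: 1.1820, 1.6036; total = 2.7856.
Total variance with 5 standardized items is 5, so the solution explains 2.7856/5 = 0.5571.

0.557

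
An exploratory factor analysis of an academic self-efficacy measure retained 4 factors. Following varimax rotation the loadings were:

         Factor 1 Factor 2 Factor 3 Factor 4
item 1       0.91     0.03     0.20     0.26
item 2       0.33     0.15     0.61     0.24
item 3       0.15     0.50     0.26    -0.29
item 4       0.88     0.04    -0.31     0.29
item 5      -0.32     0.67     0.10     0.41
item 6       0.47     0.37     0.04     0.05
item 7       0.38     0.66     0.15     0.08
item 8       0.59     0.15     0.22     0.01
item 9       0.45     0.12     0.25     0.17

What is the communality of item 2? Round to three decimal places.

0.561

h² = 0.33² + 0.15² + 0.61² + 0.24² = 0.1089 + 0.0225 + 0.3721 + 0.0576 = 0.5611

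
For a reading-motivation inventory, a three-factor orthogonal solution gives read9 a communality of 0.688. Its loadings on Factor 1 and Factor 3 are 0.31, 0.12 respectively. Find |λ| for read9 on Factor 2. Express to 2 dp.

Under orthogonal rotation h² = Σλ², so λ_Factor 2² = h² − (0.1105) = 0.688 − 0.1105 = 0.5775.
|λ| = √0.5775 = 0.7599.

0.76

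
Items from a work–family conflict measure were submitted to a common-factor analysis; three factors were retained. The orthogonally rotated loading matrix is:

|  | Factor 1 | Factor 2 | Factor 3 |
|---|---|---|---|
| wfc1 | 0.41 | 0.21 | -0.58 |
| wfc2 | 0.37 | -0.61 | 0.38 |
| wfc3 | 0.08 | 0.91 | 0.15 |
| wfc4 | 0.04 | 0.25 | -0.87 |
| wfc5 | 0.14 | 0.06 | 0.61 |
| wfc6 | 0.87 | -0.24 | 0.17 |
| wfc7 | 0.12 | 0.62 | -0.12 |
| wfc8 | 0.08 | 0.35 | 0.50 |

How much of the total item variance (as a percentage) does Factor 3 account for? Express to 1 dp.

24.1%

SS loadings for Factor 3 = (-0.58)² + 0.38² + 0.15² + (-0.87)² + 0.61² + 0.17² + (-0.12)² + 0.50² = 1.9256
With 8 standardized items, total variance = 8. Proportion = 1.9256/8 = 0.2407 → 24.07%.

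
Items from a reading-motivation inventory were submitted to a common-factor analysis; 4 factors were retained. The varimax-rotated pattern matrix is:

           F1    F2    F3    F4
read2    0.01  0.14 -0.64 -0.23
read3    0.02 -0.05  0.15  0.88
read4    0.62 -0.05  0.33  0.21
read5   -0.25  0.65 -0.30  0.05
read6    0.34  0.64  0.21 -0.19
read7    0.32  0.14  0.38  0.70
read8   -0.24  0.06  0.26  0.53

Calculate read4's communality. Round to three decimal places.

0.540

h² = 0.62² + (-0.05)² + 0.33² + 0.21² = 0.3844 + 0.0025 + 0.1089 + 0.0441 = 0.5399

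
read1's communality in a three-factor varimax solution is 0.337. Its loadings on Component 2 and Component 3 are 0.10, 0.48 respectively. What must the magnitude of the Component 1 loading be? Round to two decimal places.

Under orthogonal rotation h² = Σλ², so λ_Component 1² = h² − (0.2404) = 0.337 − 0.2404 = 0.0966.
|λ| = √0.0966 = 0.3108.

0.31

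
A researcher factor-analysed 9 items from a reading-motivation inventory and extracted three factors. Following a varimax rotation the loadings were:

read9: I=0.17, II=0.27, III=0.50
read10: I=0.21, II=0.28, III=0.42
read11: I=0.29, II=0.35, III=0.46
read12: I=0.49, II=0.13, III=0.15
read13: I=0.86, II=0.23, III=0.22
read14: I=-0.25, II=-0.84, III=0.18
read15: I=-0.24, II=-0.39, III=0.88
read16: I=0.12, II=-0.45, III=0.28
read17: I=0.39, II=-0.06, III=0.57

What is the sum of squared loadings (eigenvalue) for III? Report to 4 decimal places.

SS loadings for III = 0.50² + 0.42² + 0.46² + 0.15² + 0.22² + 0.18² + 0.88² + 0.28² + 0.57² = 0.2500 + 0.1764 + 0.2116 + 0.0225 + 0.0484 + 0.0324 + 0.7744 + 0.0784 + 0.3249 = 1.9190

1.9190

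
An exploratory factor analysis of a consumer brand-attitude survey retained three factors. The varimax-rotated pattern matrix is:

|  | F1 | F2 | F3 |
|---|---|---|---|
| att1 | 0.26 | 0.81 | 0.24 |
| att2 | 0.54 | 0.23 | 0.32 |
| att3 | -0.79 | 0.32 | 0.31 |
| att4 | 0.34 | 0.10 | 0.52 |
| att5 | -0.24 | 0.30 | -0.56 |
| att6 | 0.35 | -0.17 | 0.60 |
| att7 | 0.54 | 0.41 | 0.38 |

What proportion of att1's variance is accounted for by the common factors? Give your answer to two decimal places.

0.78

h² = 0.26² + 0.81² + 0.24² = 0.0676 + 0.6561 + 0.0576 = 0.7813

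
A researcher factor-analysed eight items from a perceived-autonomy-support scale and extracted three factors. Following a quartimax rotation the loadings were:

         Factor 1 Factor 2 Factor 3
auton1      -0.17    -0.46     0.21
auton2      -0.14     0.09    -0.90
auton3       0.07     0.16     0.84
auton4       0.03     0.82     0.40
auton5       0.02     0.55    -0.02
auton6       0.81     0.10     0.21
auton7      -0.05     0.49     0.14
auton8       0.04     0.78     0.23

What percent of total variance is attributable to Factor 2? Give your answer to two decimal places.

25.98%

SS loadings for Factor 2 = (-0.46)² + 0.09² + 0.16² + 0.82² + 0.55² + 0.10² + 0.49² + 0.78² = 2.0787
With 8 standardized items, total variance = 8. Proportion = 2.0787/8 = 0.2598 → 25.98%.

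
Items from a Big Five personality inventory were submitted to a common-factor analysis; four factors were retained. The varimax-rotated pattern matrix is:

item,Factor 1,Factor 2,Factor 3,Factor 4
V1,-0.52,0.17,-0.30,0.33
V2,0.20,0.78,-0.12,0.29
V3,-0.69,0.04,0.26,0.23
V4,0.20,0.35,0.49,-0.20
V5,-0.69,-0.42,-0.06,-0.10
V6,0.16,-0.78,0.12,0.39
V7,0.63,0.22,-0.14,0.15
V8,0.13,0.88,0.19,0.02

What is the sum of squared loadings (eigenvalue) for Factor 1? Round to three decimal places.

SS loadings for Factor 1 = (-0.52)² + 0.20² + (-0.69)² + 0.20² + (-0.69)² + 0.16² + 0.63² + 0.13² = 0.2704 + 0.0400 + 0.4761 + 0.0400 + 0.4761 + 0.0256 + 0.3969 + 0.0169 = 1.7420

1.742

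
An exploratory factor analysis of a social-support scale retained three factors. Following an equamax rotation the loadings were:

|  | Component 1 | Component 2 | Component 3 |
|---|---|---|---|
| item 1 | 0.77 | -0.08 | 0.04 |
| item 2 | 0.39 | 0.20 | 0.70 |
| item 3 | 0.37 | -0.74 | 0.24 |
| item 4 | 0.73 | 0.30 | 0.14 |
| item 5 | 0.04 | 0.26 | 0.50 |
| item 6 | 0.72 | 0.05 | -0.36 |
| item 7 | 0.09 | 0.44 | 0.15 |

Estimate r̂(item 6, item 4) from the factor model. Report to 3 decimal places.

0.490

r̂ = Σ λ_i·λ_j across factors = (0.72)(0.73) + (0.05)(0.30) + (-0.36)(0.14)
  = +0.5256 +0.0150 -0.0504 = 0.4902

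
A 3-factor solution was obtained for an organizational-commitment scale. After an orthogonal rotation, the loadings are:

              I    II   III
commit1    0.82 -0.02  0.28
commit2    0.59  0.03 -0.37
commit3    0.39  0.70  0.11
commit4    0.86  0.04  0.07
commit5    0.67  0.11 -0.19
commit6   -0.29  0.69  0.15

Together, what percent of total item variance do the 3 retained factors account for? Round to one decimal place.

Communalities: 0.7512, 0.4859, 0.6542, 0.7461, 0.4971, 0.5827; Σh² = 3.7172.
Total variance with 6 standardized items is 6, so the solution explains 3.7172/6 = 0.6195 = 61.95%.

62.0%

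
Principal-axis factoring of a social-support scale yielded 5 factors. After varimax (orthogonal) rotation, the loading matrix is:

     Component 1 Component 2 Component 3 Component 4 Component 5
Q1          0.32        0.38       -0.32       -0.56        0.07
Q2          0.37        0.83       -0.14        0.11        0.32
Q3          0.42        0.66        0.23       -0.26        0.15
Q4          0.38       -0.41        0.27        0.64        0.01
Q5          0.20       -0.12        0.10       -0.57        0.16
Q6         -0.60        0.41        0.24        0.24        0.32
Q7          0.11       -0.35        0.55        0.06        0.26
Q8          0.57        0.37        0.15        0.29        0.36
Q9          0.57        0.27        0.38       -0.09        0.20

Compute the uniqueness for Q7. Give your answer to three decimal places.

h² = 0.11² + (-0.35)² + 0.55² + 0.06² + 0.26² = 0.0121 + 0.1225 + 0.3025 + 0.0036 + 0.0676 = 0.5083
Uniqueness u² = 1 − h² = 1 − 0.5083 = 0.4917

0.492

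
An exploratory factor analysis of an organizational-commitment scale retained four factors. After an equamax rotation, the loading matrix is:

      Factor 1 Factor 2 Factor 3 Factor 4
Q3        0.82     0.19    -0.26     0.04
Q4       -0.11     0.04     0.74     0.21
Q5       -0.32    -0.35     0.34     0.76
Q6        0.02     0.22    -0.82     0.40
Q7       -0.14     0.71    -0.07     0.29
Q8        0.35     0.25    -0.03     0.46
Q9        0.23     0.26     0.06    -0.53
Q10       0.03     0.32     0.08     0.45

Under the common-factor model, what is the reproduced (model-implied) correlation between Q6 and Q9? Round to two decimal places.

r̂ = Σ λ_i·λ_j across factors = (0.02)(0.23) + (0.22)(0.26) + (-0.82)(0.06) + (0.40)(-0.53)
  = +0.0046 +0.0572 -0.0492 -0.2120 = -0.1994

-0.20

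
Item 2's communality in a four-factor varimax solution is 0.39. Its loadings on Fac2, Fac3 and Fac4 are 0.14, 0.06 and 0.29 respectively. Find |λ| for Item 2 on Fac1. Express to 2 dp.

Under orthogonal rotation h² = Σλ², so λ_Fac1² = h² − (0.1073) = 0.39 − 0.1073 = 0.2827.
|λ| = √0.2827 = 0.5317.

0.53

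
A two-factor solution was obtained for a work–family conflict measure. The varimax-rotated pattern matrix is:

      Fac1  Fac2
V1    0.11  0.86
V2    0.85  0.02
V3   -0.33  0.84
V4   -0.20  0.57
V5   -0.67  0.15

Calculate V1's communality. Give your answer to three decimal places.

h² = 0.11² + 0.86² = 0.0121 + 0.7396 = 0.7517

0.752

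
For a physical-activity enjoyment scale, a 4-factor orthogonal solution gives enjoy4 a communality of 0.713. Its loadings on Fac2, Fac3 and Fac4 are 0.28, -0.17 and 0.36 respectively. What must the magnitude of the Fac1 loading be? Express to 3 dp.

Under orthogonal rotation h² = Σλ², so λ_Fac1² = h² − (0.2369) = 0.713 − 0.2369 = 0.4761.
|λ| = √0.4761 = 0.6900.

0.690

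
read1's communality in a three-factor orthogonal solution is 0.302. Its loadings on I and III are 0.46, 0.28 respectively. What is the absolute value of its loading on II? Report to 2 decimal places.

Under orthogonal rotation h² = Σλ², so λ_II² = h² − (0.2900) = 0.302 − 0.2900 = 0.0120.
|λ| = √0.0120 = 0.1095.

0.11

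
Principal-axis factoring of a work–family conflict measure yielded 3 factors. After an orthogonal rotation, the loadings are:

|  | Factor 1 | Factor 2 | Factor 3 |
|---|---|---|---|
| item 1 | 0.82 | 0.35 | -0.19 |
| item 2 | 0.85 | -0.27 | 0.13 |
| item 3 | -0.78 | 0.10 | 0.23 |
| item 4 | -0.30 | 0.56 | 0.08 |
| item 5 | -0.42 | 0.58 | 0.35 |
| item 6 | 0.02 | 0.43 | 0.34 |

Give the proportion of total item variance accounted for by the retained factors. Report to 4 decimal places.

SS loadings by factor: 2.2701, 1.0403, 0.3504; total = 3.6608.
Total variance with 6 standardized items is 6, so the solution explains 3.6608/6 = 0.6101.

0.6101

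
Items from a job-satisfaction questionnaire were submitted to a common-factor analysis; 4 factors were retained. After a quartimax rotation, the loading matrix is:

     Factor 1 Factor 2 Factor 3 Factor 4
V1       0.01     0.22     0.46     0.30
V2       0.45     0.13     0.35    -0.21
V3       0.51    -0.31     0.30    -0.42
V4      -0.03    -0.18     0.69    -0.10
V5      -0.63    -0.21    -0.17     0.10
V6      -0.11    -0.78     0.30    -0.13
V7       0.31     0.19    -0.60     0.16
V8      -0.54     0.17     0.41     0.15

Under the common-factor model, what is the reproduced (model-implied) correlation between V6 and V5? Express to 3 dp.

r̂ = Σ λ_i·λ_j across factors = (-0.11)(-0.63) + (-0.78)(-0.21) + (0.30)(-0.17) + (-0.13)(0.10)
  = +0.0693 +0.1638 -0.0510 -0.0130 = 0.1691

0.169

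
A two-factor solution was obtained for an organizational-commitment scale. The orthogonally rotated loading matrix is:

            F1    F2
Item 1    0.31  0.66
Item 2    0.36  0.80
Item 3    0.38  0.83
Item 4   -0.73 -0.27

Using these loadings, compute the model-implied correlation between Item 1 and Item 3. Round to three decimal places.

0.666

r̂ = Σ λ_i·λ_j across factors = (0.31)(0.38) + (0.66)(0.83)
  = +0.1178 +0.5478 = 0.6656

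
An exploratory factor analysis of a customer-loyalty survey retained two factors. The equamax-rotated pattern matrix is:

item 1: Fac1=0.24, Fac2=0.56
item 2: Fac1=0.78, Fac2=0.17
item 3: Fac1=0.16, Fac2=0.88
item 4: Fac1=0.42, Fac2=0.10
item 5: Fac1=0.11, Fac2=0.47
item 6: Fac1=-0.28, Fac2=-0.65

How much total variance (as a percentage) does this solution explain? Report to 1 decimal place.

45.5%

SS loadings by factor: 0.9585, 1.7703; total = 2.7288.
Total variance with 6 standardized items is 6, so the solution explains 2.7288/6 = 0.4548 = 45.48%.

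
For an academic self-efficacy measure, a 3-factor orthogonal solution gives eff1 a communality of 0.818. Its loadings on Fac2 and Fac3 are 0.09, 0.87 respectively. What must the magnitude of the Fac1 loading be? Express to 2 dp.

Under orthogonal rotation h² = Σλ², so λ_Fac1² = h² − (0.7650) = 0.818 − 0.7650 = 0.0530.
|λ| = √0.0530 = 0.2302.

0.23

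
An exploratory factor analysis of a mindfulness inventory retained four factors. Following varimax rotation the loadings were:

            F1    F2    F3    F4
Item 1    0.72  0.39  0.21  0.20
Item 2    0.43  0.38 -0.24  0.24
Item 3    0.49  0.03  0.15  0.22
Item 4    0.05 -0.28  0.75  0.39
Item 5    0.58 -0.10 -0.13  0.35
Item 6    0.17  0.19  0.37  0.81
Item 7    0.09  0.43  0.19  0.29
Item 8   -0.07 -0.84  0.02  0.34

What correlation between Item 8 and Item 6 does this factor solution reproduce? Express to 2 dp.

0.11

r̂ = Σ λ_i·λ_j across factors = (-0.07)(0.17) + (-0.84)(0.19) + (0.02)(0.37) + (0.34)(0.81)
  = -0.0119 -0.1596 +0.0074 +0.2754 = 0.1113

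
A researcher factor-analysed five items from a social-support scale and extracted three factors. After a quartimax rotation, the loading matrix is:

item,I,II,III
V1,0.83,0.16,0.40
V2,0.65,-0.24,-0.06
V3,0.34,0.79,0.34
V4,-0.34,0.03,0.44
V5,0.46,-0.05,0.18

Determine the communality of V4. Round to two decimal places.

h² = (-0.34)² + 0.03² + 0.44² = 0.1156 + 0.0009 + 0.1936 = 0.3101

0.31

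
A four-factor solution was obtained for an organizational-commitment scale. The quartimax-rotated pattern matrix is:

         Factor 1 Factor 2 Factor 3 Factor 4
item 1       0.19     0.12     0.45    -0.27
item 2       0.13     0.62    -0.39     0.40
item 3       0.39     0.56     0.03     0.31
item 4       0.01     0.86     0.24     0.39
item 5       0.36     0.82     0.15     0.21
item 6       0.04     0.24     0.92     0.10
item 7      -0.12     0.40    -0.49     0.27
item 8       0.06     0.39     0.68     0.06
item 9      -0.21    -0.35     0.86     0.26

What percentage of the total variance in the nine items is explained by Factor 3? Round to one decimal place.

30.3%

SS loadings for Factor 3 = 0.45² + (-0.39)² + 0.03² + 0.24² + 0.15² + 0.92² + (-0.49)² + 0.68² + 0.86² = 2.7241
With 9 standardized items, total variance = 9. Proportion = 2.7241/9 = 0.3027 → 30.27%.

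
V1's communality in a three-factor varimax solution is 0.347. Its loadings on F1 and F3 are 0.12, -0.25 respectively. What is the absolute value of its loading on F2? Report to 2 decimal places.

0.52

Under orthogonal rotation h² = Σλ², so λ_F2² = h² − (0.0769) = 0.347 − 0.0769 = 0.2701.
|λ| = √0.2701 = 0.5197.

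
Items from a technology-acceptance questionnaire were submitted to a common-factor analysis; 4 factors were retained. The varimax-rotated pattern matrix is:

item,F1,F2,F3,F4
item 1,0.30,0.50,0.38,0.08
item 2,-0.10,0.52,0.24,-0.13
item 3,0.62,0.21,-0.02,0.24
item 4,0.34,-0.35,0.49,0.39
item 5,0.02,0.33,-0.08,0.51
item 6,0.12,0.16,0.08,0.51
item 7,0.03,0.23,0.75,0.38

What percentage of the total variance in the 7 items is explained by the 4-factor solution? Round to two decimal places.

48.65%

SS loadings by factor: 0.6157, 0.8744, 1.0178, 0.8976; total = 3.4055.
Total variance with 7 standardized items is 7, so the solution explains 3.4055/7 = 0.4865 = 48.65%.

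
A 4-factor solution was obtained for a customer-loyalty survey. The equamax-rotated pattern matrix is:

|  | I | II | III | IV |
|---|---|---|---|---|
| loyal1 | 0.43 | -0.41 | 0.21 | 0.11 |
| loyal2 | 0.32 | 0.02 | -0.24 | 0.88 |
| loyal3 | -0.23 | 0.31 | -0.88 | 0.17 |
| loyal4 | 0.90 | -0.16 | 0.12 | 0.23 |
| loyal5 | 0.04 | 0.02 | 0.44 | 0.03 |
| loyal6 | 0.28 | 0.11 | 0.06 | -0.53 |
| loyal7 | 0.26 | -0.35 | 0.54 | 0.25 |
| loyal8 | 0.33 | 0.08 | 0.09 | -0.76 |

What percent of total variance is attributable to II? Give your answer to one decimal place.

SS loadings for II = (-0.41)² + 0.02² + 0.31² + (-0.16)² + 0.02² + 0.11² + (-0.35)² + 0.08² = 0.4316
With 8 standardized items, total variance = 8. Proportion = 0.4316/8 = 0.0539 → 5.39%.

5.4%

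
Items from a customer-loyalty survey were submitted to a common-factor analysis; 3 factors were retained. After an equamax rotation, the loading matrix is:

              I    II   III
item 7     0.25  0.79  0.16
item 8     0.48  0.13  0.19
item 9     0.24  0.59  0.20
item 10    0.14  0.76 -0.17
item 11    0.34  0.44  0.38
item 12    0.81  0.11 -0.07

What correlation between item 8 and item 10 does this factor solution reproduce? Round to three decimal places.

0.134

r̂ = Σ λ_i·λ_j across factors = (0.48)(0.14) + (0.13)(0.76) + (0.19)(-0.17)
  = +0.0672 +0.0988 -0.0323 = 0.1337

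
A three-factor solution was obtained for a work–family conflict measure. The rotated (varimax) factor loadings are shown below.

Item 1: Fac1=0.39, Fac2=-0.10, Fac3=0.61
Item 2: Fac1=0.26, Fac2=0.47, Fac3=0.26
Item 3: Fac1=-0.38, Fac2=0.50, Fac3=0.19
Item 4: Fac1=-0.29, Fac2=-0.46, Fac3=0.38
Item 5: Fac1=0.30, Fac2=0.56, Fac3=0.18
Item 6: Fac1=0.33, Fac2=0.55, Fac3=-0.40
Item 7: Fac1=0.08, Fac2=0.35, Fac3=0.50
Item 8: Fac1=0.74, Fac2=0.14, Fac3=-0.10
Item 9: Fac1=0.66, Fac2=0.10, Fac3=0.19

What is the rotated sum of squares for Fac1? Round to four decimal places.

SS loadings for Fac1 = 0.39² + 0.26² + (-0.38)² + (-0.29)² + 0.30² + 0.33² + 0.08² + 0.74² + 0.66² = 0.1521 + 0.0676 + 0.1444 + 0.0841 + 0.0900 + 0.1089 + 0.0064 + 0.5476 + 0.4356 = 1.6367

1.6367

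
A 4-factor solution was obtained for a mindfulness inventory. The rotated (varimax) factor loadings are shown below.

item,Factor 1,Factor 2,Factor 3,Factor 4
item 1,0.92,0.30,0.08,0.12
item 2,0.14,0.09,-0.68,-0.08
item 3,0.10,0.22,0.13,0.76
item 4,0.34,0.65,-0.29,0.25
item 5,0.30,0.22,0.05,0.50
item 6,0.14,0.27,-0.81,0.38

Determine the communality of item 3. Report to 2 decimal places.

0.65

h² = 0.10² + 0.22² + 0.13² + 0.76² = 0.0100 + 0.0484 + 0.0169 + 0.5776 = 0.6529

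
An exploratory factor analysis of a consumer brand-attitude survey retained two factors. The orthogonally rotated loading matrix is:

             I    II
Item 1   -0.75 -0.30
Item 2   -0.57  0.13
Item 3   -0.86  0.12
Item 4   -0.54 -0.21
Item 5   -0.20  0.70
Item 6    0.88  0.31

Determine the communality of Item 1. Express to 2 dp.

0.65

h² = (-0.75)² + (-0.30)² = 0.5625 + 0.0900 = 0.6525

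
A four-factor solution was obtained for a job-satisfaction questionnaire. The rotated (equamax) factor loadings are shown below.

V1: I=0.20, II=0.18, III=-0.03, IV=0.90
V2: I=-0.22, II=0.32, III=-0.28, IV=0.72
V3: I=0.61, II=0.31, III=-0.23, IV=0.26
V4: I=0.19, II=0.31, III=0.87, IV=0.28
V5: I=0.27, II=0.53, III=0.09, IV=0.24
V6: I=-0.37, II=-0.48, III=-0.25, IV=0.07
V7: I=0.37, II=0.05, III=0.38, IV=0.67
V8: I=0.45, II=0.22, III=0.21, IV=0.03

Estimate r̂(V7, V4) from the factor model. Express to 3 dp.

0.604

r̂ = Σ λ_i·λ_j across factors = (0.37)(0.19) + (0.05)(0.31) + (0.38)(0.87) + (0.67)(0.28)
  = +0.0703 +0.0155 +0.3306 +0.1876 = 0.6040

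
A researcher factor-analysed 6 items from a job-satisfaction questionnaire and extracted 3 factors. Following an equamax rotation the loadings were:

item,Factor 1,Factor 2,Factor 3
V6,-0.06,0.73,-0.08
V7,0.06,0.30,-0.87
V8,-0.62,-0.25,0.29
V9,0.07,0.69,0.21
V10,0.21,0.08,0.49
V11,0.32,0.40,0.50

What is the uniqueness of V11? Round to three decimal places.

h² = 0.32² + 0.40² + 0.50² = 0.1024 + 0.1600 + 0.2500 = 0.5124
Uniqueness u² = 1 − h² = 1 − 0.5124 = 0.4876

0.488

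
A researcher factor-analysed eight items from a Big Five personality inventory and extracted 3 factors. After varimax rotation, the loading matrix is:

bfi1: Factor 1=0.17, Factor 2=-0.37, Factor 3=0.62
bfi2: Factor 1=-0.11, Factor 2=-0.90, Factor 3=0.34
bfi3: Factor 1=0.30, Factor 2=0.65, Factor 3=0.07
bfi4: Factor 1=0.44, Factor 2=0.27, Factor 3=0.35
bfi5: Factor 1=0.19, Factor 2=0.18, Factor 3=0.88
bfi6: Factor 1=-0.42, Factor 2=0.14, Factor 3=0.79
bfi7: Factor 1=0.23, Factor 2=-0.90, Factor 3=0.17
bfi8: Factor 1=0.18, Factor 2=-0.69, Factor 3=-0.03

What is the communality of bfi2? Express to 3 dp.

0.938

h² = (-0.11)² + (-0.90)² + 0.34² = 0.0121 + 0.8100 + 0.1156 = 0.9377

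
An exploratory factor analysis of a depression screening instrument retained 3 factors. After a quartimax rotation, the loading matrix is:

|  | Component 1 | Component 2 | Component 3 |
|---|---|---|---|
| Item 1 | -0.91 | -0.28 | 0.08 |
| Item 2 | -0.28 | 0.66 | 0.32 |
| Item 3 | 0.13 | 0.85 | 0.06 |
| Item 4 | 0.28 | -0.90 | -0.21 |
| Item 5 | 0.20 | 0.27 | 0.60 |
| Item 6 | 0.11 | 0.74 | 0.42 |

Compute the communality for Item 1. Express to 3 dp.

0.913

h² = (-0.91)² + (-0.28)² + 0.08² = 0.8281 + 0.0784 + 0.0064 = 0.9129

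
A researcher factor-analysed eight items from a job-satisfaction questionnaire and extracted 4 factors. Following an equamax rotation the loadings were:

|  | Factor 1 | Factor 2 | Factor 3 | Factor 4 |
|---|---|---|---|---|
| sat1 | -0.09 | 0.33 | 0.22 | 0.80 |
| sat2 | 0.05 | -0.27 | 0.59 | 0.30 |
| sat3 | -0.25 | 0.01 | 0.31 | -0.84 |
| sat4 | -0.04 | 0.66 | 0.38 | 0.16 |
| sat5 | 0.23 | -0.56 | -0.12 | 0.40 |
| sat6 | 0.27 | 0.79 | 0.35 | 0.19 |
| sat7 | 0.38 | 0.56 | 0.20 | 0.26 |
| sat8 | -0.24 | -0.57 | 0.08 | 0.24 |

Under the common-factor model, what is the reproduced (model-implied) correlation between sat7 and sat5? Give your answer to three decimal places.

-0.146

r̂ = Σ λ_i·λ_j across factors = (0.38)(0.23) + (0.56)(-0.56) + (0.20)(-0.12) + (0.26)(0.40)
  = +0.0874 -0.3136 -0.0240 +0.1040 = -0.1462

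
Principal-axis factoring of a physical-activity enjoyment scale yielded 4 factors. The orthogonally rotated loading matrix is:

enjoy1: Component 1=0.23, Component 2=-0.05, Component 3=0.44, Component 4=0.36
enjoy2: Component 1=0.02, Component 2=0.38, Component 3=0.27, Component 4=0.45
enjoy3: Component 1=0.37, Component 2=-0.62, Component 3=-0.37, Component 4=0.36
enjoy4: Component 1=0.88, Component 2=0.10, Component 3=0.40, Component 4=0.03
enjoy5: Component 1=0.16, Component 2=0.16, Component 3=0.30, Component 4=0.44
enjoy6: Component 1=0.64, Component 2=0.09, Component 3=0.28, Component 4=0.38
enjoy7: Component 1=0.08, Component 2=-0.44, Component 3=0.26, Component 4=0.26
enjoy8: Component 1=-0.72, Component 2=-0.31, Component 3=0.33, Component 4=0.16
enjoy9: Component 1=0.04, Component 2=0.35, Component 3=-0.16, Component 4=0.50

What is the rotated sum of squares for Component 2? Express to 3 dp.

SS loadings for Component 2 = (-0.05)² + 0.38² + (-0.62)² + 0.10² + 0.16² + 0.09² + (-0.44)² + (-0.31)² + 0.35² = 0.0025 + 0.1444 + 0.3844 + 0.0100 + 0.0256 + 0.0081 + 0.1936 + 0.0961 + 0.1225 = 0.9872

0.987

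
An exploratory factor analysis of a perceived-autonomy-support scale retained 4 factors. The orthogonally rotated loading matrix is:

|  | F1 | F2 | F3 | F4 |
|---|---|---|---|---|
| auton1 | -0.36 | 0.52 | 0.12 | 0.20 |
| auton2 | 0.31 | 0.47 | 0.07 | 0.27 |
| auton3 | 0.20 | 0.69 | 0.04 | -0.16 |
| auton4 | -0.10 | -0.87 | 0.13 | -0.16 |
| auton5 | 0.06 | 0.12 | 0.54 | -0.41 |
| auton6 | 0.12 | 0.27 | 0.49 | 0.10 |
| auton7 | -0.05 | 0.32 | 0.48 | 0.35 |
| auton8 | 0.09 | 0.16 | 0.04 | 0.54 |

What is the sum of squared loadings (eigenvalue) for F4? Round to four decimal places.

0.7563

SS loadings for F4 = 0.20² + 0.27² + (-0.16)² + (-0.16)² + (-0.41)² + 0.10² + 0.35² + 0.54² = 0.0400 + 0.0729 + 0.0256 + 0.0256 + 0.1681 + 0.0100 + 0.1225 + 0.2916 = 0.7563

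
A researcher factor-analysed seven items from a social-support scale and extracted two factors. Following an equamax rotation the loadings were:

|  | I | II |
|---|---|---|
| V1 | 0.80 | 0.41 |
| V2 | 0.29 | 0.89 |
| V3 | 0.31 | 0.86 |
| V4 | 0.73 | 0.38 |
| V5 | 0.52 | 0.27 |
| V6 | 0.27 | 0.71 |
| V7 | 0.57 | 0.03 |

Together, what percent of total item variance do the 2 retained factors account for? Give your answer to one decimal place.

Communalities: 0.8081, 0.8762, 0.8357, 0.6773, 0.3433, 0.5770, 0.3258; Σh² = 4.4434.
Total variance with 7 standardized items is 7, so the solution explains 4.4434/7 = 0.6348 = 63.48%.

63.5%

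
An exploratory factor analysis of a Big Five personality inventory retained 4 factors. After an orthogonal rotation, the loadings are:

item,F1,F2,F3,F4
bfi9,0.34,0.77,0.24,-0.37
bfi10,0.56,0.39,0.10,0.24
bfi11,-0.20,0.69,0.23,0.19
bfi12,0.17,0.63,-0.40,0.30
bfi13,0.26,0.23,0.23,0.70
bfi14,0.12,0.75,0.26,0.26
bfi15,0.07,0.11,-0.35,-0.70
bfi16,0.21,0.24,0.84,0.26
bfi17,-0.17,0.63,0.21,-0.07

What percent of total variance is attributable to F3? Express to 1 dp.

SS loadings for F3 = 0.24² + 0.10² + 0.23² + (-0.40)² + 0.23² + 0.26² + (-0.35)² + 0.84² + 0.21² = 1.2732
With 9 standardized items, total variance = 9. Proportion = 1.2732/9 = 0.1415 → 14.15%.

14.1%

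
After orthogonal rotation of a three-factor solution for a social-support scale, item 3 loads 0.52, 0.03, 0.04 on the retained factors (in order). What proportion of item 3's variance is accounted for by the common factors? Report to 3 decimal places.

0.273

h² = 0.52² + 0.03² + 0.04² = 0.2704 + 0.0009 + 0.0016 = 0.2729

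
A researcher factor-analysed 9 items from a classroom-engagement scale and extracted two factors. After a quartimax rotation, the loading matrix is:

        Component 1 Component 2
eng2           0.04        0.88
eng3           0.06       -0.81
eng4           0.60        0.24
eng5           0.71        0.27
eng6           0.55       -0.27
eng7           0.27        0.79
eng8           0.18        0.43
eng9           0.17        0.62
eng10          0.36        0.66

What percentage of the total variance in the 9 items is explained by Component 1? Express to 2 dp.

15.95%

SS loadings for Component 1 = 0.04² + 0.06² + 0.60² + 0.71² + 0.55² + 0.27² + 0.18² + 0.17² + 0.36² = 1.4356
With 9 standardized items, total variance = 9. Proportion = 1.4356/9 = 0.1595 → 15.95%.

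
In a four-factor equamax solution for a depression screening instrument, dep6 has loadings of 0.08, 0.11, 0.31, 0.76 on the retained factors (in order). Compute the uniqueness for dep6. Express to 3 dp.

h² = 0.08² + 0.11² + 0.31² + 0.76² = 0.0064 + 0.0121 + 0.0961 + 0.5776 = 0.6922
Uniqueness u² = 1 − h² = 1 − 0.6922 = 0.3078

0.308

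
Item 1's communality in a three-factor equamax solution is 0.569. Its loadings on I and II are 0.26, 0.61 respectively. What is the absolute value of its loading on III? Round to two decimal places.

Under orthogonal rotation h² = Σλ², so λ_III² = h² − (0.4397) = 0.569 − 0.4397 = 0.1293.
|λ| = √0.1293 = 0.3596.

0.36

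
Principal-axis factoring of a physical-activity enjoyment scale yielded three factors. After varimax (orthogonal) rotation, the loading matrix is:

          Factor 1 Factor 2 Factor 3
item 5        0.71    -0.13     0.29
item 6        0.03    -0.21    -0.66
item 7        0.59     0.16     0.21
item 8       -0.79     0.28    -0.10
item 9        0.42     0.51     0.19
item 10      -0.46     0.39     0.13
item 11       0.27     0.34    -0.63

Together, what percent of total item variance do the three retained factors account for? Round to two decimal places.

52.21%

Communalities: 0.6051, 0.4806, 0.4178, 0.7125, 0.4726, 0.3806, 0.5854; Σh² = 3.6546.
Total variance with 7 standardized items is 7, so the solution explains 3.6546/7 = 0.5221 = 52.21%.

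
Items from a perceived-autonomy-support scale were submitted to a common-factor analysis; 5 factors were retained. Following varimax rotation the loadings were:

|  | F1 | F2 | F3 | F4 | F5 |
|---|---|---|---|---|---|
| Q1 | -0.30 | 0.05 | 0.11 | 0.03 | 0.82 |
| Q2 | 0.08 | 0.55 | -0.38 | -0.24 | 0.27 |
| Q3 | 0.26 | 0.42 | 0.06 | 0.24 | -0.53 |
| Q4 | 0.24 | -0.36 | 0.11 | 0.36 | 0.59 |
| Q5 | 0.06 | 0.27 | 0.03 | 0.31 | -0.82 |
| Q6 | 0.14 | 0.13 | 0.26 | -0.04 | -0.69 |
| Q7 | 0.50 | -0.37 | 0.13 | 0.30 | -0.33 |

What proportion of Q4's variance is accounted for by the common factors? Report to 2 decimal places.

0.68

h² = 0.24² + (-0.36)² + 0.11² + 0.36² + 0.59² = 0.0576 + 0.1296 + 0.0121 + 0.1296 + 0.3481 = 0.6770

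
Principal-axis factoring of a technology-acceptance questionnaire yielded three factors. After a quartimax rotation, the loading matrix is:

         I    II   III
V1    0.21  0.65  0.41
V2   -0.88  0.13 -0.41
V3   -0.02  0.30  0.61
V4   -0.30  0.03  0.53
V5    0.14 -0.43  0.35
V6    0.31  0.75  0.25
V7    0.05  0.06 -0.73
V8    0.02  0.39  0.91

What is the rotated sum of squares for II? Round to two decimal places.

SS loadings for II = 0.65² + 0.13² + 0.30² + 0.03² + (-0.43)² + 0.75² + 0.06² + 0.39² = 0.4225 + 0.0169 + 0.0900 + 0.0009 + 0.1849 + 0.5625 + 0.0036 + 0.1521 = 1.4334

1.43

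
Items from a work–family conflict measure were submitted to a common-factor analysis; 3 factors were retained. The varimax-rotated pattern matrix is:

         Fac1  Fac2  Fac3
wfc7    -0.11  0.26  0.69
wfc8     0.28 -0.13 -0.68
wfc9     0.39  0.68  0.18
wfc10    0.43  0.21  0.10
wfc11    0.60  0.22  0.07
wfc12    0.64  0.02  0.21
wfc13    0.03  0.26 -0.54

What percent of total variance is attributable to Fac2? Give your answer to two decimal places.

SS loadings for Fac2 = 0.26² + (-0.13)² + 0.68² + 0.21² + 0.22² + 0.02² + 0.26² = 0.7074
With 7 standardized items, total variance = 7. Proportion = 0.7074/7 = 0.1011 → 10.11%.

10.11%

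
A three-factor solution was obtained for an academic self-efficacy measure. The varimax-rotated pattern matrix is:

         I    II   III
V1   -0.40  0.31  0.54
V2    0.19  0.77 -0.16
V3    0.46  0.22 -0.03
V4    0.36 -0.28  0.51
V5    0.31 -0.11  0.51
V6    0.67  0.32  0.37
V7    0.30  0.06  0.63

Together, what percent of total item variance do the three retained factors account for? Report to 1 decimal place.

49.7%

Communalities: 0.5477, 0.6546, 0.2609, 0.4681, 0.3683, 0.6882, 0.4905; Σh² = 3.4783.
Total variance with 7 standardized items is 7, so the solution explains 3.4783/7 = 0.4969 = 49.69%.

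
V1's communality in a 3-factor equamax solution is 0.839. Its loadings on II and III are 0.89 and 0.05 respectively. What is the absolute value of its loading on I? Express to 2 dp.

Under orthogonal rotation h² = Σλ², so λ_I² = h² − (0.7946) = 0.839 − 0.7946 = 0.0444.
|λ| = √0.0444 = 0.2107.

0.21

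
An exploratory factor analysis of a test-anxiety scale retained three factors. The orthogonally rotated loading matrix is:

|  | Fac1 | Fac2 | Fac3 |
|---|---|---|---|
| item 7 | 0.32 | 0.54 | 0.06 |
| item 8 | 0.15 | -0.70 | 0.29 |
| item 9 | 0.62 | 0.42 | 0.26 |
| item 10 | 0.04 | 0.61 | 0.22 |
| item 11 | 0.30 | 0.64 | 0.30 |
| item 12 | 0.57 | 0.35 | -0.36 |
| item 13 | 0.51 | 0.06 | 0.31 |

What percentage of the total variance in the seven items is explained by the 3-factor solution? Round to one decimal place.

SS loadings by factor: 1.1859, 1.8658, 0.5194; total = 3.5711.
Total variance with 7 standardized items is 7, so the solution explains 3.5711/7 = 0.5102 = 51.02%.

51.0%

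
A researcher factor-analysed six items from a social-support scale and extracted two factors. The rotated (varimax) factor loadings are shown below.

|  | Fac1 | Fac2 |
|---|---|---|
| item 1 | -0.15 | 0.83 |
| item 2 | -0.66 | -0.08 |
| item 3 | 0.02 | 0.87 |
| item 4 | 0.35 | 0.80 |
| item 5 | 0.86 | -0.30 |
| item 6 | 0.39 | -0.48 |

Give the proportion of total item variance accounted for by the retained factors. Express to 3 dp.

SS loadings by factor: 1.4727, 2.4126; total = 3.8853.
Total variance with 6 standardized items is 6, so the solution explains 3.8853/6 = 0.6475.

0.648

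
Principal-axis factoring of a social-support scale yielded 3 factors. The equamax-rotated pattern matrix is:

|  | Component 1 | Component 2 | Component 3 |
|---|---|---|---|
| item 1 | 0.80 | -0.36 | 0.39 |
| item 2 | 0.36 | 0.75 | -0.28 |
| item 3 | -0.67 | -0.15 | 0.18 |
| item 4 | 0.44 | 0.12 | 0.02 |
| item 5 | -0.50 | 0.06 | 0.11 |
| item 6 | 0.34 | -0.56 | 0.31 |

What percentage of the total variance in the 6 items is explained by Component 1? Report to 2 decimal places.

29.63%

SS loadings for Component 1 = 0.80² + 0.36² + (-0.67)² + 0.44² + (-0.50)² + 0.34² = 1.7777
With 6 standardized items, total variance = 6. Proportion = 1.7777/6 = 0.2963 → 29.63%.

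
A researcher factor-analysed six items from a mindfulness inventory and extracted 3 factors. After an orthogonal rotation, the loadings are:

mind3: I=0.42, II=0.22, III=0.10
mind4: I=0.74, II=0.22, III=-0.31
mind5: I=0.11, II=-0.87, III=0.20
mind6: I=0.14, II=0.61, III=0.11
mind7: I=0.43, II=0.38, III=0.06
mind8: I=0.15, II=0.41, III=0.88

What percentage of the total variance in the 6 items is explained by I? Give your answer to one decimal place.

16.1%

SS loadings for I = 0.42² + 0.74² + 0.11² + 0.14² + 0.43² + 0.15² = 0.9631
With 6 standardized items, total variance = 6. Proportion = 0.9631/6 = 0.1605 → 16.05%.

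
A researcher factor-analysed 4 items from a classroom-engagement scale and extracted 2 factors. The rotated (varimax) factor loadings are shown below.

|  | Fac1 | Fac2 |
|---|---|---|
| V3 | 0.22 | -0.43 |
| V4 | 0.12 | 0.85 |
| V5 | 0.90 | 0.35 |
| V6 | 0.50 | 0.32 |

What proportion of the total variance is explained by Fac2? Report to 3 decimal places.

0.283

SS loadings for Fac2 = (-0.43)² + 0.85² + 0.35² + 0.32² = 1.1323
Proportion of variance = 1.1323 / 4 = 0.2831.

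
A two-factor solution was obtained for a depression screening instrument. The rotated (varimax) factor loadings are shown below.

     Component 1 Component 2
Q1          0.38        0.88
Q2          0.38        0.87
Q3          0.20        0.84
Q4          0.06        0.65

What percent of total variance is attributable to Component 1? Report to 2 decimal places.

SS loadings for Component 1 = 0.38² + 0.38² + 0.20² + 0.06² = 0.3324
With 4 standardized items, total variance = 4. Proportion = 0.3324/4 = 0.0831 → 8.31%.

8.31%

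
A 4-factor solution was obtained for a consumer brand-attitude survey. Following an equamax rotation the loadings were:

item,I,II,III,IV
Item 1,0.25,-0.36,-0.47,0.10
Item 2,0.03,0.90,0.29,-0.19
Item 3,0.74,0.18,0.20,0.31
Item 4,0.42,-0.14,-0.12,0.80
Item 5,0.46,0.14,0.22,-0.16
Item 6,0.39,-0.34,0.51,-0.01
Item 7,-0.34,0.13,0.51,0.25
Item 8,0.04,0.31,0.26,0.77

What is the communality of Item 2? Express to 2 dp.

0.93

h² = 0.03² + 0.90² + 0.29² + (-0.19)² = 0.0009 + 0.8100 + 0.0841 + 0.0361 = 0.9311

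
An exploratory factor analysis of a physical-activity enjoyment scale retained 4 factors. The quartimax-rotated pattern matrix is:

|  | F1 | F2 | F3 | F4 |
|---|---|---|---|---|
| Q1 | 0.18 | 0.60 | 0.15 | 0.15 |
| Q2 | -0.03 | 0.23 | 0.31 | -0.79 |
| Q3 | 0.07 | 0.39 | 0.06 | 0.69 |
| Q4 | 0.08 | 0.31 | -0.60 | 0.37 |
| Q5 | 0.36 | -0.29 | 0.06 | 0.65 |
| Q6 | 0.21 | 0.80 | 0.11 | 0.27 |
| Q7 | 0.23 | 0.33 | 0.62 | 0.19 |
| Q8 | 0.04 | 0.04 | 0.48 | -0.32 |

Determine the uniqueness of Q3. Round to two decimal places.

h² = 0.07² + 0.39² + 0.06² + 0.69² = 0.0049 + 0.1521 + 0.0036 + 0.4761 = 0.6367
Uniqueness u² = 1 − h² = 1 − 0.6367 = 0.3633

0.36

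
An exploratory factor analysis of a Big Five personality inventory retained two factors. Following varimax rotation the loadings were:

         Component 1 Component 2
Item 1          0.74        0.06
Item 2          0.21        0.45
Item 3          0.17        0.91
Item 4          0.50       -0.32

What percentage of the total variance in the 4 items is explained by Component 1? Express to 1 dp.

SS loadings for Component 1 = 0.74² + 0.21² + 0.17² + 0.50² = 0.8706
With 4 standardized items, total variance = 4. Proportion = 0.8706/4 = 0.2176 → 21.76%.

21.8%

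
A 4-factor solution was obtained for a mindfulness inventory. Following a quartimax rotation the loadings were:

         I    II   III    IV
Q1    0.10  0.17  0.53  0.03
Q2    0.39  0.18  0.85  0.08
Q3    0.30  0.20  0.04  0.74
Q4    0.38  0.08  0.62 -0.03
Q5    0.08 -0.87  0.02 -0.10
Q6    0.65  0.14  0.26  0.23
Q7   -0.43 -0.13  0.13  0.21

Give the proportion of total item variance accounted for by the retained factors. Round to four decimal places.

0.5784

SS loadings by factor: 1.0103, 0.9011, 1.4743, 0.6628; total = 4.0485.
Total variance with 7 standardized items is 7, so the solution explains 4.0485/7 = 0.5784.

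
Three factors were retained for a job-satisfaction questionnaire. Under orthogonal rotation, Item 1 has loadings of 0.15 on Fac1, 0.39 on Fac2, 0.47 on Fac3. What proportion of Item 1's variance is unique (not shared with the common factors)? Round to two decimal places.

0.60

h² = 0.15² + 0.39² + 0.47² = 0.0225 + 0.1521 + 0.2209 = 0.3955
Uniqueness u² = 1 − h² = 1 − 0.3955 = 0.6045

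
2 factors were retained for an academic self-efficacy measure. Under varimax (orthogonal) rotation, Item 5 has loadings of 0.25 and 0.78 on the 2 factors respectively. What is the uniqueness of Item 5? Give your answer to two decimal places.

h² = 0.25² + 0.78² = 0.0625 + 0.6084 = 0.6709
Uniqueness u² = 1 − h² = 1 − 0.6709 = 0.3291

0.33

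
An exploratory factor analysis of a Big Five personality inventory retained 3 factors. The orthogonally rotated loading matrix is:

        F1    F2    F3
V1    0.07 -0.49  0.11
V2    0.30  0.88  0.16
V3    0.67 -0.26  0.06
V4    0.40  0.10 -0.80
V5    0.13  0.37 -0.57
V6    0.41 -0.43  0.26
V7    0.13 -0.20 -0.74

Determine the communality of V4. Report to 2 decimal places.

0.81

h² = 0.40² + 0.10² + (-0.80)² = 0.1600 + 0.0100 + 0.6400 = 0.8100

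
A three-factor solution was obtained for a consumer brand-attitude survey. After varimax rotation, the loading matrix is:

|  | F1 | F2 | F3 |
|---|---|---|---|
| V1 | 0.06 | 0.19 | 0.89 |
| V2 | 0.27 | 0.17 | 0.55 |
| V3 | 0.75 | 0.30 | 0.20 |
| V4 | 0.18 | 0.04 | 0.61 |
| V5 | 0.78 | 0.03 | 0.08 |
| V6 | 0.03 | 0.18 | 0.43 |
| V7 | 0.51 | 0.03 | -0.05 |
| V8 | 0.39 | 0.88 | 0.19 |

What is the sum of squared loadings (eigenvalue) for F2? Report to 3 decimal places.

SS loadings for F2 = 0.19² + 0.17² + 0.30² + 0.04² + 0.03² + 0.18² + 0.03² + 0.88² = 0.0361 + 0.0289 + 0.0900 + 0.0016 + 0.0009 + 0.0324 + 0.0009 + 0.7744 = 0.9652

0.965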